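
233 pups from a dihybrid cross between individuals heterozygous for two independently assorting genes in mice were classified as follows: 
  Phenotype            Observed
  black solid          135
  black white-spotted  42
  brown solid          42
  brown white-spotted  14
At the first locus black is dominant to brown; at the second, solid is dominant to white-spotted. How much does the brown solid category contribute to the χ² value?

A dihybrid F₂ with independent assortment and complete dominance at both loci gives a 9:3:3:1 phenotypic ratio.
The 9:3:3:1 ratio has 16 parts, so with N = 233 the expected counts are:
  black solid: 233 × 9/16 = 131.0625
  black white-spotted: 233 × 3/16 = 43.6875
  brown solid: 233 × 3/16 = 43.6875
  brown white-spotted: 233 × 1/16 = 14.5625
Contribution of brown solid: (42 − 43.6875)² / 43.6875 = 0.0652

0.065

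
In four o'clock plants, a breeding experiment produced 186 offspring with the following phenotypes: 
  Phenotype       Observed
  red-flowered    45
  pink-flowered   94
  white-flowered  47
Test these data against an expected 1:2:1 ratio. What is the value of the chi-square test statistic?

0.065

Expected counts for N = 186 under a 1:2:1 ratio (total parts = 4):
  red-flowered: 186 × 1/4 = 46.5
  pink-flowered: 186 × 2/4 = 93
  white-flowered: 186 × 1/4 = 46.5
χ² = Σ (O − E)² / E
  red-flowered: (45 − 46.5)² / 46.5 = 0.0484
  pink-flowered: (94 − 93)² / 93 = 0.0108
  white-flowered: (47 − 46.5)² / 46.5 = 0.0054
χ² = 0.0484 + 0.0108 + 0.0054 = 0.0646 ≈ 0.065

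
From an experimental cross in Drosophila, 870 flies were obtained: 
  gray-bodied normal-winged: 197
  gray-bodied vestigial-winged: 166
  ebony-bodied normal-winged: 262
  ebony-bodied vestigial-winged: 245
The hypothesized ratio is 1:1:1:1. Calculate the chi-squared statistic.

26.708

Under the 1:1:1:1 hypothesis (Σ ratio = 4, N = 870):
  gray-bodied normal-winged: 870 × 1/4 = 217.5
  gray-bodied vestigial-winged: 870 × 1/4 = 217.5
  ebony-bodied normal-winged: 870 × 1/4 = 217.5
  ebony-bodied vestigial-winged: 870 × 1/4 = 217.5
χ² = Σ (O − E)² / E
  gray-bodied normal-winged: (197 − 217.5)² / 217.5 = 1.9322
  gray-bodied vestigial-winged: (166 − 217.5)² / 217.5 = 12.1943
  ebony-bodied normal-winged: (262 − 217.5)² / 217.5 = 9.1046
  ebony-bodied vestigial-winged: (245 − 217.5)² / 217.5 = 3.4770
χ² = 1.9322 + 12.1943 + 9.1046 + 3.4770 = 26.7081 ≈ 26.708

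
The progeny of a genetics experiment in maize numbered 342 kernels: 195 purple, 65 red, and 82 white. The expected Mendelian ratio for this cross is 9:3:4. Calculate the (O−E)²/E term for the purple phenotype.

0.036

Expected counts for N = 342 under a 9:3:4 ratio (total parts = 16):
  purple: 342 × 9/16 = 192.375
  red: 342 × 3/16 = 64.125
  white: 342 × 4/16 = 85.5
Contribution of purple: (195 − 192.375)² / 192.375 = 0.0358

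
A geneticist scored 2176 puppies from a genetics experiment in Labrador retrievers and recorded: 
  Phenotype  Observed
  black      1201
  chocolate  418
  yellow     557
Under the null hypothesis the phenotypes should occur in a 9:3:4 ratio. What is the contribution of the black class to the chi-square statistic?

0.432

Expected counts for N = 2176 under a 9:3:4 ratio (total parts = 16):
  black: 2176 × 9/16 = 1224
  chocolate: 2176 × 3/16 = 408
  yellow: 2176 × 4/16 = 544
Contribution of black: (1201 − 1224)² / 1224 = 0.4322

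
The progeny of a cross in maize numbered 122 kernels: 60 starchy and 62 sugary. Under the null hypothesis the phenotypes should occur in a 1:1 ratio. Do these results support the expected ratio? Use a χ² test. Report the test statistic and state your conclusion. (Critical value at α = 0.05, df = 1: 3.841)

0.033; consistent

Total ratio parts = 2. Expected numbers out of 122:
  starchy: 122 × 1/2 = 61
  sugary: 122 × 1/2 = 61
χ² = Σ (O − E)² / E
  starchy: (60 − 61)² / 61 = 0.0164
  sugary: (62 − 61)² / 61 = 0.0164
χ² = 0.0164 + 0.0164 = 0.0328 ≈ 0.033
Degrees of freedom = 2 − 1 = 1; critical value at α = 0.05 is 3.841.
Since 0.033 < 3.841, we fail to reject the null hypothesis — the data are consistent with the 1:1 ratio.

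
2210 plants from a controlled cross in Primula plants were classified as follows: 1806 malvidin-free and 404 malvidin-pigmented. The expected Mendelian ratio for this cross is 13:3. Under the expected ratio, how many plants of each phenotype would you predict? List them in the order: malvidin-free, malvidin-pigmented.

Expected counts for N = 2210 under a 13:3 ratio (total parts = 16):
  malvidin-free: 2210 × 13/16 = 1795.625
  malvidin-pigmented: 2210 × 3/16 = 414.375

1795.625, 414.375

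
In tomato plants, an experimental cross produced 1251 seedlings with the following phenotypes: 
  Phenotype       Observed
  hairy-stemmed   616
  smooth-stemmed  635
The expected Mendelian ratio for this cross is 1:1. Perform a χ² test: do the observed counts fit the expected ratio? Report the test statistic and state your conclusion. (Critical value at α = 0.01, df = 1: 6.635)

Total ratio parts = 2. Expected numbers out of 1251:
  hairy-stemmed: 1251 × 1/2 = 625.5
  smooth-stemmed: 1251 × 1/2 = 625.5
χ² = Σ (O − E)² / E
  hairy-stemmed: (616 − 625.5)² / 625.5 = 0.1443
  smooth-stemmed: (635 − 625.5)² / 625.5 = 0.1443
χ² = 0.1443 + 0.1443 = 0.2886 ≈ 0.289
Degrees of freedom = 2 − 1 = 1; critical value at α = 0.01 is 6.635.
Since 0.289 < 6.635, we fail to reject the null hypothesis — the data are consistent with the 1:1 ratio.

0.289; consistent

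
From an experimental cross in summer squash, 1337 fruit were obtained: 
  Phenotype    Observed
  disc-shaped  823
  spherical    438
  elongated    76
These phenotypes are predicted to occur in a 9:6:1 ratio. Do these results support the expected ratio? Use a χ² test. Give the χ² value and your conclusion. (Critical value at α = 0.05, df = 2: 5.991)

Under the 9:6:1 hypothesis (Σ ratio = 16, N = 1337):
  disc-shaped: 1337 × 9/16 = 752.0625
  spherical: 1337 × 6/16 = 501.375
  elongated: 1337 × 1/16 = 83.5625
χ² = Σ (O − E)² / E
  disc-shaped: (823 − 752.0625)² / 752.0625 = 6.6911
  spherical: (438 − 501.375)² / 501.375 = 8.0108
  elongated: (76 − 83.5625)² / 83.5625 = 0.6844
χ² = 6.6911 + 8.0108 + 0.6844 = 15.3863 ≈ 15.386
Degrees of freedom = 3 − 1 = 2; critical value at α = 0.05 is 5.991.
Since 15.386 > 5.991, we reject the null hypothesis — the data do not fit the 9:6:1 ratio.

15.386; not consistent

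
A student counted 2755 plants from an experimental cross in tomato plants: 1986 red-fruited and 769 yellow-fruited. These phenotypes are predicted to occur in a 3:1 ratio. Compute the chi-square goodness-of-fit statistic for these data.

12.467

The 3:1 ratio has 4 parts, so with N = 2755 the expected counts are:
  red-fruited: 2755 × 3/4 = 2066.25
  yellow-fruited: 2755 × 1/4 = 688.75
χ² = Σ (O − E)² / E
  red-fruited: (1986 − 2066.25)² / 2066.25 = 3.1168
  yellow-fruited: (769 − 688.75)² / 688.75 = 9.3504
χ² = 3.1168 + 9.3504 = 12.4672 ≈ 12.467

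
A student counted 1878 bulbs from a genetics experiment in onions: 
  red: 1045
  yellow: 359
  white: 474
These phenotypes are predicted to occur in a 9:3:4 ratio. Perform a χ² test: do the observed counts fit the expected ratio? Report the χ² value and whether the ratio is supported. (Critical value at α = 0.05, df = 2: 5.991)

Under the 9:3:4 hypothesis (Σ ratio = 16, N = 1878):
  red: 1878 × 9/16 = 1056.375
  yellow: 1878 × 3/16 = 352.125
  white: 1878 × 4/16 = 469.5
χ² = Σ (O − E)² / E
  red: (1045 − 1056.375)² / 1056.375 = 0.1225
  yellow: (359 − 352.125)² / 352.125 = 0.1342
  white: (474 − 469.5)² / 469.5 = 0.0431
χ² = 0.1225 + 0.1342 + 0.0431 = 0.2998 ≈ 0.300
Degrees of freedom = 3 − 1 = 2; critical value at α = 0.05 is 5.991.
Since 0.300 < 5.991, we fail to reject the null hypothesis — the data are consistent with the 9:3:4 ratio.

0.300; consistent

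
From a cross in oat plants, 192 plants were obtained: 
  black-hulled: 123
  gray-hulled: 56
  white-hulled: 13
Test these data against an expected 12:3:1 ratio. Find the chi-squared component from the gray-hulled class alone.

Total ratio parts = 16. Expected numbers out of 192:
  black-hulled: 192 × 12/16 = 144
  gray-hulled: 192 × 3/16 = 36
  white-hulled: 192 × 1/16 = 12
Contribution of gray-hulled: (56 − 36)² / 36 = 11.1111

11.111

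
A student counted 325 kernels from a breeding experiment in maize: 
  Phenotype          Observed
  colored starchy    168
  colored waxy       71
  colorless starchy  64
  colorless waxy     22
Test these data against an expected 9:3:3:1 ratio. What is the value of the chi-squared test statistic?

The 9:3:3:1 ratio has 16 parts, so with N = 325 the expected counts are:
  colored starchy: 325 × 9/16 = 182.8125
  colored waxy: 325 × 3/16 = 60.9375
  colorless starchy: 325 × 3/16 = 60.9375
  colorless waxy: 325 × 1/16 = 20.3125
χ² = Σ (O − E)² / E
  colored starchy: (168 − 182.8125)² / 182.8125 = 1.2002
  colored waxy: (71 − 60.9375)² / 60.9375 = 1.6616
  colorless starchy: (64 − 60.9375)² / 60.9375 = 0.1539
  colorless waxy: (22 − 20.3125)² / 20.3125 = 0.1402
χ² = 1.2002 + 1.6616 + 0.1539 + 0.1402 = 3.1559 ≈ 3.156

3.156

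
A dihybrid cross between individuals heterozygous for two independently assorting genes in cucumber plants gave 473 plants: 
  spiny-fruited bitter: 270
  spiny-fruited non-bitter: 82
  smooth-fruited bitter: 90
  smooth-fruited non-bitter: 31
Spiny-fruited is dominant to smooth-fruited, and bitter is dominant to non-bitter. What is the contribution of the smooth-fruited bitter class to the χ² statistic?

A dihybrid F₂ with independent assortment and complete dominance at both loci gives a 9:3:3:1 phenotypic ratio.
Under the 9:3:3:1 hypothesis (Σ ratio = 16, N = 473):
  spiny-fruited bitter: 473 × 9/16 = 266.0625
  spiny-fruited non-bitter: 473 × 3/16 = 88.6875
  smooth-fruited bitter: 473 × 3/16 = 88.6875
  smooth-fruited non-bitter: 473 × 1/16 = 29.5625
Contribution of smooth-fruited bitter: (90 − 88.6875)² / 88.6875 = 0.0194

0.019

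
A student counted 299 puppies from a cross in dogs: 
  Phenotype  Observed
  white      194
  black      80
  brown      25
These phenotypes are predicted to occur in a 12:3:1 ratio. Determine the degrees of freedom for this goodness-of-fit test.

A goodness-of-fit test with 3 phenotype classes has df = 3 − 1 = 2.

2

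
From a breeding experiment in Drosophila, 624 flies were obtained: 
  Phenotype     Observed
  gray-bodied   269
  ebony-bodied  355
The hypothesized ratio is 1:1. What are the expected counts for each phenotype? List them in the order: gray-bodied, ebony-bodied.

312, 312

Expected counts for N = 624 under a 1:1 ratio (total parts = 2):
  gray-bodied: 624 × 1/2 = 312
  ebony-bodied: 624 × 1/2 = 312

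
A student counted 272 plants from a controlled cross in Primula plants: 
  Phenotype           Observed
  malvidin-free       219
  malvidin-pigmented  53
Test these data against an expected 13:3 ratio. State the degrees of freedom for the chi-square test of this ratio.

1

A goodness-of-fit test with 2 phenotype classes has df = 2 − 1 = 1.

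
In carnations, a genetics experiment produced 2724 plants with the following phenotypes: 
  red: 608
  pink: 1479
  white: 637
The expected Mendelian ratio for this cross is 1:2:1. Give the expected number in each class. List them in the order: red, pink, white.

Expected counts for N = 2724 under a 1:2:1 ratio (total parts = 4):
  red: 2724 × 1/4 = 681
  pink: 2724 × 2/4 = 1362
  white: 2724 × 1/4 = 681

681, 1362, 681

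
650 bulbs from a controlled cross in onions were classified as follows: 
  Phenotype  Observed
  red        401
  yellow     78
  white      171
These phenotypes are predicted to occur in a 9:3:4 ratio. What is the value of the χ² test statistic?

19.662

Expected counts for N = 650 under a 9:3:4 ratio (total parts = 16):
  red: 650 × 9/16 = 365.625
  yellow: 650 × 3/16 = 121.875
  white: 650 × 4/16 = 162.5
χ² = Σ (O − E)² / E
  red: (401 − 365.625)² / 365.625 = 3.4226
  yellow: (78 − 121.875)² / 121.875 = 15.7950
  white: (171 − 162.5)² / 162.5 = 0.4446
χ² = 3.4226 + 15.7950 + 0.4446 = 19.6622 ≈ 19.662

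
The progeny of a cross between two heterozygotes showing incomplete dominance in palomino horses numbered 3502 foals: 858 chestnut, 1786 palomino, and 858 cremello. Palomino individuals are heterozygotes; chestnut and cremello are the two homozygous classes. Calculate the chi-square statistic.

With incomplete dominance, a heterozygote × heterozygote cross gives a 1:2:1 phenotypic ratio.
Total ratio parts = 4. Expected numbers out of 3502:
  chestnut: 3502 × 1/4 = 875.5
  palomino: 3502 × 2/4 = 1751
  cremello: 3502 × 1/4 = 875.5
χ² = Σ (O − E)² / E
  chestnut: (858 − 875.5)² / 875.5 = 0.3498
  palomino: (1786 − 1751)² / 1751 = 0.6996
  cremello: (858 − 875.5)² / 875.5 = 0.3498
χ² = 0.3498 + 0.6996 + 0.3498 = 1.3992 ≈ 1.399

1.399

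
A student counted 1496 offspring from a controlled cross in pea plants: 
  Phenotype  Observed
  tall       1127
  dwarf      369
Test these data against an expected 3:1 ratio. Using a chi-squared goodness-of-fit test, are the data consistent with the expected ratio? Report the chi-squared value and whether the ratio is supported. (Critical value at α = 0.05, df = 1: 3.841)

Total ratio parts = 4. Expected numbers out of 1496:
  tall: 1496 × 3/4 = 1122
  dwarf: 1496 × 1/4 = 374
χ² = Σ (O − E)² / E
  tall: (1127 − 1122)² / 1122 = 0.0223
  dwarf: (369 − 374)² / 374 = 0.0668
χ² = 0.0223 + 0.0668 = 0.0891 ≈ 0.089
Degrees of freedom = 2 − 1 = 1; critical value at α = 0.05 is 3.841.
Since 0.089 < 3.841, we fail to reject the null hypothesis — the data are consistent with the 3:1 ratio.

0.089; consistent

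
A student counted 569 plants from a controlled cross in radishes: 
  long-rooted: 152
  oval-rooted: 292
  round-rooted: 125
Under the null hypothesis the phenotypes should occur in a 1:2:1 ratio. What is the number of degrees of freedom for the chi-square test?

A goodness-of-fit test with 3 phenotype classes has df = 3 − 1 = 2.

2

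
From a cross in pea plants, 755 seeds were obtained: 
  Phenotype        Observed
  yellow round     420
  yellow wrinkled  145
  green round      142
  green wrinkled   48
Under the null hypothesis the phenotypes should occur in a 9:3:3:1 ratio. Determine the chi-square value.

Under the 9:3:3:1 hypothesis (Σ ratio = 16, N = 755):
  yellow round: 755 × 9/16 = 424.6875
  yellow wrinkled: 755 × 3/16 = 141.5625
  green round: 755 × 3/16 = 141.5625
  green wrinkled: 755 × 1/16 = 47.1875
χ² = Σ (O − E)² / E
  yellow round: (420 − 424.6875)² / 424.6875 = 0.0517
  yellow wrinkled: (145 − 141.5625)² / 141.5625 = 0.0835
  green round: (142 − 141.5625)² / 141.5625 = 0.0014
  green wrinkled: (48 − 47.1875)² / 47.1875 = 0.0140
χ² = 0.0517 + 0.0835 + 0.0014 + 0.0140 = 0.1506 ≈ 0.151

0.151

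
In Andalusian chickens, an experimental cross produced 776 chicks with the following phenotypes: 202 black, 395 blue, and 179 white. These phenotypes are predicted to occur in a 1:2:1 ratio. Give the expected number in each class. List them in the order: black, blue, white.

The 1:2:1 ratio has 4 parts, so with N = 776 the expected counts are:
  black: 776 × 1/4 = 194
  blue: 776 × 2/4 = 388
  white: 776 × 1/4 = 194

194, 388, 194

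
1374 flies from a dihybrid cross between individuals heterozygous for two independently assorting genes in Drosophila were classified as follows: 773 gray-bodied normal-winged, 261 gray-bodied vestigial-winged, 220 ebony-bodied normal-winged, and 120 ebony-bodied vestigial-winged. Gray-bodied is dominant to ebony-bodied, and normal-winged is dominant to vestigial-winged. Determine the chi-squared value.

19.100

A dihybrid F₂ with independent assortment and complete dominance at both loci gives a 9:3:3:1 phenotypic ratio.
Under the 9:3:3:1 hypothesis (Σ ratio = 16, N = 1374):
  gray-bodied normal-winged: 1374 × 9/16 = 772.875
  gray-bodied vestigial-winged: 1374 × 3/16 = 257.625
  ebony-bodied normal-winged: 1374 × 3/16 = 257.625
  ebony-bodied vestigial-winged: 1374 × 1/16 = 85.875
χ² = Σ (O − E)² / E
  gray-bodied normal-winged: (773 − 772.875)² / 772.875 = 0.0000
  gray-bodied vestigial-winged: (261 − 257.625)² / 257.625 = 0.0442
  ebony-bodied normal-winged: (220 − 257.625)² / 257.625 = 5.4950
  ebony-bodied vestigial-winged: (120 − 85.875)² / 85.875 = 13.5606
χ² = 0.0000 + 0.0442 + 5.4950 + 13.5606 = 19.0998 ≈ 19.100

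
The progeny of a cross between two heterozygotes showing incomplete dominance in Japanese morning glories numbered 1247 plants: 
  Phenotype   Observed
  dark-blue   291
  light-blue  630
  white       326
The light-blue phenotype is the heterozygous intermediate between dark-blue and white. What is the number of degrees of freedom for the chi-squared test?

2

With incomplete dominance, a heterozygote × heterozygote cross gives a 1:2:1 phenotypic ratio.
A goodness-of-fit test with 3 phenotype classes has df = 3 − 1 = 2.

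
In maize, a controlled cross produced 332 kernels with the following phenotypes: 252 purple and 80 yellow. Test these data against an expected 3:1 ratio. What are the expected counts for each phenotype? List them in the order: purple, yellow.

The 3:1 ratio has 4 parts, so with N = 332 the expected counts are:
  purple: 332 × 3/4 = 249
  yellow: 332 × 1/4 = 83

249, 83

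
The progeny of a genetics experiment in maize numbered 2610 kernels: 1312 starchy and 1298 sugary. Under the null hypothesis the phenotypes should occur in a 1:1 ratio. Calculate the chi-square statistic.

The 1:1 ratio has 2 parts, so with N = 2610 the expected counts are:
  starchy: 2610 × 1/2 = 1305
  sugary: 2610 × 1/2 = 1305
χ² = Σ (O − E)² / E
  starchy: (1312 − 1305)² / 1305 = 0.0375
  sugary: (1298 − 1305)² / 1305 = 0.0375
χ² = 0.0375 + 0.0375 = 0.075

0.075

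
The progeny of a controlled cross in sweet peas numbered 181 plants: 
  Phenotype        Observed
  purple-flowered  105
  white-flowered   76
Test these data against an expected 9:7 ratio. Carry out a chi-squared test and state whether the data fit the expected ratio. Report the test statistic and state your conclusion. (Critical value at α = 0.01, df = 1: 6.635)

0.228; consistent

Total ratio parts = 16. Expected numbers out of 181:
  purple-flowered: 181 × 9/16 = 101.8125
  white-flowered: 181 × 7/16 = 79.1875
χ² = Σ (O − E)² / E
  purple-flowered: (105 − 101.8125)² / 101.8125 = 0.0998
  white-flowered: (76 − 79.1875)² / 79.1875 = 0.1283
χ² = 0.0998 + 0.1283 = 0.2281 ≈ 0.228
Degrees of freedom = 2 − 1 = 1; critical value at α = 0.01 is 6.635.
Since 0.228 < 6.635, we fail to reject the null hypothesis — the data are consistent with the 9:7 ratio.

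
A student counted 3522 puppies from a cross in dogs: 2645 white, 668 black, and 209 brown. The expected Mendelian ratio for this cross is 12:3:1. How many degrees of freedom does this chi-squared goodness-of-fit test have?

A goodness-of-fit test with 3 phenotype classes has df = 3 − 1 = 2.

2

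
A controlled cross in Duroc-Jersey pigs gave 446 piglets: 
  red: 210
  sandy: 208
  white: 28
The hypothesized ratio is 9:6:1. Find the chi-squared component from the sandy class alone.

9.929

Expected counts for N = 446 under a 9:6:1 ratio (total parts = 16):
  red: 446 × 9/16 = 250.875
  sandy: 446 × 6/16 = 167.25
  white: 446 × 1/16 = 27.875
Contribution of sandy: (208 − 167.25)² / 167.25 = 9.9286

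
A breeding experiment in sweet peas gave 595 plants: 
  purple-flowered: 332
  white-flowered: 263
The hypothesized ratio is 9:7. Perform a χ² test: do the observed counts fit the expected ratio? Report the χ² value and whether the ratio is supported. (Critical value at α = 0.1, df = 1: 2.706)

Expected counts for N = 595 under a 9:7 ratio (total parts = 16):
  purple-flowered: 595 × 9/16 = 334.6875
  white-flowered: 595 × 7/16 = 260.3125
χ² = Σ (O − E)² / E
  purple-flowered: (332 − 334.6875)² / 334.6875 = 0.0216
  white-flowered: (263 − 260.3125)² / 260.3125 = 0.0277
χ² = 0.0216 + 0.0277 = 0.0493 ≈ 0.049
Degrees of freedom = 2 − 1 = 1; critical value at α = 0.1 is 2.706.
Since 0.049 < 2.706, we fail to reject the null hypothesis — the data are consistent with the 9:7 ratio.

0.049; consistent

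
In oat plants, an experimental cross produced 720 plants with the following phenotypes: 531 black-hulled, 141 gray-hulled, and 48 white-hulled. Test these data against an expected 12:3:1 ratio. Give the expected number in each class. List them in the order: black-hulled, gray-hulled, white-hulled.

540, 135, 45

The 12:3:1 ratio has 16 parts, so with N = 720 the expected counts are:
  black-hulled: 720 × 12/16 = 540
  gray-hulled: 720 × 3/16 = 135
  white-hulled: 720 × 1/16 = 45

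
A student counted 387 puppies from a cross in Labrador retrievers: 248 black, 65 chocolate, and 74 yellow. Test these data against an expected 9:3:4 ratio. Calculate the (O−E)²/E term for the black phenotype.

4.221

Expected counts for N = 387 under a 9:3:4 ratio (total parts = 16):
  black: 387 × 9/16 = 217.6875
  chocolate: 387 × 3/16 = 72.5625
  yellow: 387 × 4/16 = 96.75
Contribution of black: (248 − 217.6875)² / 217.6875 = 4.2209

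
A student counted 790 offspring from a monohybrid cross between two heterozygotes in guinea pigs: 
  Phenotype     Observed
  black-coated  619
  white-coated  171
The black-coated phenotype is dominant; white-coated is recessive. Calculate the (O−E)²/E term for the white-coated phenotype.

For a monohybrid cross between heterozygotes with complete dominance, the expected phenotypic ratio is 3:1.
The 3:1 ratio has 4 parts, so with N = 790 the expected counts are:
  black-coated: 790 × 3/4 = 592.5
  white-coated: 790 × 1/4 = 197.5
Contribution of white-coated: (171 − 197.5)² / 197.5 = 3.5557

3.556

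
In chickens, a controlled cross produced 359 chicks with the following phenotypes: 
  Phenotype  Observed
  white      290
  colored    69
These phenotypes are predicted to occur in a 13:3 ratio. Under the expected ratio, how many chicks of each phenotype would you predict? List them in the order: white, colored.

The 13:3 ratio has 16 parts, so with N = 359 the expected counts are:
  white: 359 × 13/16 = 291.6875
  colored: 359 × 3/16 = 67.3125

291.6875, 67.3125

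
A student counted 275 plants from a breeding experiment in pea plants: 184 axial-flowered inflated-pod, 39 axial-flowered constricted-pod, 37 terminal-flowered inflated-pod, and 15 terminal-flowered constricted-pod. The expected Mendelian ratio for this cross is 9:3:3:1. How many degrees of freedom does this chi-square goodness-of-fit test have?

3

A goodness-of-fit test with 4 phenotype classes has df = 4 − 1 = 3.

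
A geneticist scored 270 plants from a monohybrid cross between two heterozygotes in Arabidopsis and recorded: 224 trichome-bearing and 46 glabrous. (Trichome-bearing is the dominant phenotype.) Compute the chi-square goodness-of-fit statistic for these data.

9.131

For a monohybrid cross between heterozygotes with complete dominance, the expected phenotypic ratio is 3:1.
Expected counts for N = 270 under a 3:1 ratio (total parts = 4):
  trichome-bearing: 270 × 3/4 = 202.5
  glabrous: 270 × 1/4 = 67.5
χ² = Σ (O − E)² / E
  trichome-bearing: (224 − 202.5)² / 202.5 = 2.2827
  glabrous: (46 − 67.5)² / 67.5 = 6.8481
χ² = 2.2827 + 6.8481 = 9.1308 ≈ 9.131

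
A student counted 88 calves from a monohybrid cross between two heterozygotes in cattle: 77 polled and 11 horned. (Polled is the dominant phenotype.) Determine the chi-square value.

7.333

For a monohybrid cross between heterozygotes with complete dominance, the expected phenotypic ratio is 3:1.
Under the 3:1 hypothesis (Σ ratio = 4, N = 88):
  polled: 88 × 3/4 = 66
  horned: 88 × 1/4 = 22
χ² = Σ (O − E)² / E
  polled: (77 − 66)² / 66 = 1.8333
  horned: (11 − 22)² / 22 = 5.5000
χ² = 1.8333 + 5.5000 = 7.3333 ≈ 7.333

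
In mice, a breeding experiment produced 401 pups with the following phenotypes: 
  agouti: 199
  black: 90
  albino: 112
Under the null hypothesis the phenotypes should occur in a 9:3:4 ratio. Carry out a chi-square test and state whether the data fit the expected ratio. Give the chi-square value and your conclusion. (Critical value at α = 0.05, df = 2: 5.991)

Under the 9:3:4 hypothesis (Σ ratio = 16, N = 401):
  agouti: 401 × 9/16 = 225.5625
  black: 401 × 3/16 = 75.1875
  albino: 401 × 4/16 = 100.25
χ² = Σ (O − E)² / E
  agouti: (199 − 225.5625)² / 225.5625 = 3.1280
  black: (90 − 75.1875)² / 75.1875 = 2.9182
  albino: (112 − 100.25)² / 100.25 = 1.3772
χ² = 3.1280 + 2.9182 + 1.3772 = 7.4234 ≈ 7.423
Degrees of freedom = 3 − 1 = 2; critical value at α = 0.05 is 5.991.
Since 7.423 > 5.991, we reject the null hypothesis — the data do not fit the 9:3:4 ratio.

7.423; not consistent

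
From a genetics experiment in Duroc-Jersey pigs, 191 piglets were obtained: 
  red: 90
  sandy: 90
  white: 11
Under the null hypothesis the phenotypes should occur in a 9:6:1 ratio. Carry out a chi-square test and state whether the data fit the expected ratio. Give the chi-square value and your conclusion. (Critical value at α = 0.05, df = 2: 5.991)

7.618; not consistent

The 9:6:1 ratio has 16 parts, so with N = 191 the expected counts are:
  red: 191 × 9/16 = 107.4375
  sandy: 191 × 6/16 = 71.625
  white: 191 × 1/16 = 11.9375
χ² = Σ (O − E)² / E
  red: (90 − 107.4375)² / 107.4375 = 2.8302
  sandy: (90 − 71.625)² / 71.625 = 4.7140
  white: (11 − 11.9375)² / 11.9375 = 0.0736
χ² = 2.8302 + 4.7140 + 0.0736 = 7.6178 ≈ 7.618
Degrees of freedom = 3 − 1 = 2; critical value at α = 0.05 is 5.991.
Since 7.618 > 5.991, we reject the null hypothesis — the data do not fit the 9:6:1 ratio.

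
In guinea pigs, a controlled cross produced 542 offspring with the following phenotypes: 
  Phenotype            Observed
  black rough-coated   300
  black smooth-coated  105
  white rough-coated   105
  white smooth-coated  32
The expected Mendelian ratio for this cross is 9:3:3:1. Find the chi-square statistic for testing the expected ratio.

0.406

Total ratio parts = 16. Expected numbers out of 542:
  black rough-coated: 542 × 9/16 = 304.875
  black smooth-coated: 542 × 3/16 = 101.625
  white rough-coated: 542 × 3/16 = 101.625
  white smooth-coated: 542 × 1/16 = 33.875
χ² = Σ (O − E)² / E
  black rough-coated: (300 − 304.875)² / 304.875 = 0.0780
  black smooth-coated: (105 − 101.625)² / 101.625 = 0.1121
  white rough-coated: (105 − 101.625)² / 101.625 = 0.1121
  white smooth-coated: (32 − 33.875)² / 33.875 = 0.1038
χ² = 0.0780 + 0.1121 + 0.1121 + 0.1038 = 0.406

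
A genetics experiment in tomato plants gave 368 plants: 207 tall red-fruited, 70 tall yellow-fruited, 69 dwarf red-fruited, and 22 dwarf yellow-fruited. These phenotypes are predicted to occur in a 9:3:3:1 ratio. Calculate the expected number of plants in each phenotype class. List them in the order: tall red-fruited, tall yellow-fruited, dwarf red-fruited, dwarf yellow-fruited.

Expected counts for N = 368 under a 9:3:3:1 ratio (total parts = 16):
  tall red-fruited: 368 × 9/16 = 207
  tall yellow-fruited: 368 × 3/16 = 69
  dwarf red-fruited: 368 × 3/16 = 69
  dwarf yellow-fruited: 368 × 1/16 = 23

207, 69, 69, 23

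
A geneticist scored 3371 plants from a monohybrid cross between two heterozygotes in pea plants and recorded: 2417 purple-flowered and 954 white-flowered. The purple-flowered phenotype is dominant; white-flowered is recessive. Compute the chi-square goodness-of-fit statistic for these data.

19.581

For a monohybrid cross between heterozygotes with complete dominance, the expected phenotypic ratio is 3:1.
Under the 3:1 hypothesis (Σ ratio = 4, N = 3371):
  purple-flowered: 3371 × 3/4 = 2528.25
  white-flowered: 3371 × 1/4 = 842.75
χ² = Σ (O − E)² / E
  purple-flowered: (2417 − 2528.25)² / 2528.25 = 4.8953
  white-flowered: (954 − 842.75)² / 842.75 = 14.6859
χ² = 4.8953 + 14.6859 = 19.5812 ≈ 19.581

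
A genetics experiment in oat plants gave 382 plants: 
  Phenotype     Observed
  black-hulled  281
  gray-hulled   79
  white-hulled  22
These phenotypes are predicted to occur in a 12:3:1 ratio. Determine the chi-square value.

1.012

Total ratio parts = 16. Expected numbers out of 382:
  black-hulled: 382 × 12/16 = 286.5
  gray-hulled: 382 × 3/16 = 71.625
  white-hulled: 382 × 1/16 = 23.875
χ² = Σ (O − E)² / E
  black-hulled: (281 − 286.5)² / 286.5 = 0.1056
  gray-hulled: (79 − 71.625)² / 71.625 = 0.7594
  white-hulled: (22 − 23.875)² / 23.875 = 0.1473
χ² = 0.1056 + 0.7594 + 0.1473 = 1.0123 ≈ 1.012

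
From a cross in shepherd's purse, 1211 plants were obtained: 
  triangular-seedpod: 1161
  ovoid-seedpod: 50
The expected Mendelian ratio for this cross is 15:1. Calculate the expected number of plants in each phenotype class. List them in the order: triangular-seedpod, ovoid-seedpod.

1135.3125, 75.6875

Total ratio parts = 16. Expected numbers out of 1211:
  triangular-seedpod: 1211 × 15/16 = 1135.3125
  ovoid-seedpod: 1211 × 1/16 = 75.6875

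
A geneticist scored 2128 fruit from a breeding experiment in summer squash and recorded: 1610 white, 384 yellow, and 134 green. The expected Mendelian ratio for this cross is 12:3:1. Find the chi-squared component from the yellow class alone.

Expected counts for N = 2128 under a 12:3:1 ratio (total parts = 16):
  white: 2128 × 12/16 = 1596
  yellow: 2128 × 3/16 = 399
  green: 2128 × 1/16 = 133
Contribution of yellow: (384 − 399)² / 399 = 0.5639

0.564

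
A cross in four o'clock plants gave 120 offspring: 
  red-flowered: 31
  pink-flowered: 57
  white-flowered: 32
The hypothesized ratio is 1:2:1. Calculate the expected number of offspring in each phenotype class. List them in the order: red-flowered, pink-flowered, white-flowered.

30, 60, 30

Under the 1:2:1 hypothesis (Σ ratio = 4, N = 120):
  red-flowered: 120 × 1/4 = 30
  pink-flowered: 120 × 2/4 = 60
  white-flowered: 120 × 1/4 = 30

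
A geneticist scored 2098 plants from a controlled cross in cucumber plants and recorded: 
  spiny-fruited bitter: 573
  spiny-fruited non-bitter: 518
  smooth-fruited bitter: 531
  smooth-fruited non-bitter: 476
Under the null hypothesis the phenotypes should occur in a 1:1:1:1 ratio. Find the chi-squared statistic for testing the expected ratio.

9.131

Under the 1:1:1:1 hypothesis (Σ ratio = 4, N = 2098):
  spiny-fruited bitter: 2098 × 1/4 = 524.5
  spiny-fruited non-bitter: 2098 × 1/4 = 524.5
  smooth-fruited bitter: 2098 × 1/4 = 524.5
  smooth-fruited non-bitter: 2098 × 1/4 = 524.5
χ² = Σ (O − E)² / E
  spiny-fruited bitter: (573 − 524.5)² / 524.5 = 4.4847
  spiny-fruited non-bitter: (518 − 524.5)² / 524.5 = 0.0806
  smooth-fruited bitter: (531 − 524.5)² / 524.5 = 0.0806
  smooth-fruited non-bitter: (476 − 524.5)² / 524.5 = 4.4847
χ² = 4.4847 + 0.0806 + 0.0806 + 4.4847 = 9.1306 ≈ 9.131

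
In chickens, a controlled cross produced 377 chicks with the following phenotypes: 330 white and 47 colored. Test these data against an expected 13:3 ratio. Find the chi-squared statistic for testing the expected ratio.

9.770

Expected counts for N = 377 under a 13:3 ratio (total parts = 16):
  white: 377 × 13/16 = 306.3125
  colored: 377 × 3/16 = 70.6875
χ² = Σ (O − E)² / E
  white: (330 − 306.3125)² / 306.3125 = 1.8318
  colored: (47 − 70.6875)² / 70.6875 = 7.9377
χ² = 1.8318 + 7.9377 = 9.7695 ≈ 9.770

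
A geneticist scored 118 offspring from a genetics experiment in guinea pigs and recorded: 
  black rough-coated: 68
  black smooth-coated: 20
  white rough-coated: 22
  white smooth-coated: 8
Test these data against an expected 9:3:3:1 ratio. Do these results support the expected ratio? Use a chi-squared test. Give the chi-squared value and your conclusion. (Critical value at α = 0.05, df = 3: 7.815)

0.298; consistent

Total ratio parts = 16. Expected numbers out of 118:
  black rough-coated: 118 × 9/16 = 66.375
  black smooth-coated: 118 × 3/16 = 22.125
  white rough-coated: 118 × 3/16 = 22.125
  white smooth-coated: 118 × 1/16 = 7.375
χ² = Σ (O − E)² / E
  black rough-coated: (68 − 66.375)² / 66.375 = 0.0398
  black smooth-coated: (20 − 22.125)² / 22.125 = 0.2041
  white rough-coated: (22 − 22.125)² / 22.125 = 0.0007
  white smooth-coated: (8 − 7.375)² / 7.375 = 0.0530
χ² = 0.0398 + 0.2041 + 0.0007 + 0.0530 = 0.2976 ≈ 0.298
Degrees of freedom = 4 − 1 = 3; critical value at α = 0.05 is 7.815.
Since 0.298 < 7.815, we fail to reject the null hypothesis — the data are consistent with the 9:3:3:1 ratio.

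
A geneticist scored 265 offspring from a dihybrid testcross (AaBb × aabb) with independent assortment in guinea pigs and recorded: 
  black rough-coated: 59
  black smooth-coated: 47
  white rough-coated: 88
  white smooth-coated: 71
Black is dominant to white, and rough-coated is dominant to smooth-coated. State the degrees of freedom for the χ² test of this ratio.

3

A dihybrid testcross with independent assortment gives a 1:1:1:1 ratio.
A goodness-of-fit test with 4 phenotype classes has df = 4 − 1 = 3.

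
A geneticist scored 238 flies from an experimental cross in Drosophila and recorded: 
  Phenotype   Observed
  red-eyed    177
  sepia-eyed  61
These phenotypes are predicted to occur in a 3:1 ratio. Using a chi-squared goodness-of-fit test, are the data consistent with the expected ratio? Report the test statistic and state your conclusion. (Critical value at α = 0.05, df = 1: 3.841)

0.050; consistent

Expected counts for N = 238 under a 3:1 ratio (total parts = 4):
  red-eyed: 238 × 3/4 = 178.5
  sepia-eyed: 238 × 1/4 = 59.5
χ² = Σ (O − E)² / E
  red-eyed: (177 − 178.5)² / 178.5 = 0.0126
  sepia-eyed: (61 − 59.5)² / 59.5 = 0.0378
χ² = 0.0126 + 0.0378 = 0.0504 ≈ 0.050
Degrees of freedom = 2 − 1 = 1; critical value at α = 0.05 is 3.841.
Since 0.050 < 3.841, we fail to reject the null hypothesis — the data are consistent with the 3:1 ratio.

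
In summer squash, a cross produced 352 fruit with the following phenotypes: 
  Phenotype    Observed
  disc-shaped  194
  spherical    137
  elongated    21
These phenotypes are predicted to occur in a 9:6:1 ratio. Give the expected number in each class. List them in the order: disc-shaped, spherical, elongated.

198, 132, 22

Under the 9:6:1 hypothesis (Σ ratio = 16, N = 352):
  disc-shaped: 352 × 9/16 = 198
  spherical: 352 × 6/16 = 132
  elongated: 352 × 1/16 = 22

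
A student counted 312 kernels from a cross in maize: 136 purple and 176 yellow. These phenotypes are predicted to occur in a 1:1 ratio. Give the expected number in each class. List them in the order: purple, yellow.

156, 156

Under the 1:1 hypothesis (Σ ratio = 2, N = 312):
  purple: 312 × 1/2 = 156
  yellow: 312 × 1/2 = 156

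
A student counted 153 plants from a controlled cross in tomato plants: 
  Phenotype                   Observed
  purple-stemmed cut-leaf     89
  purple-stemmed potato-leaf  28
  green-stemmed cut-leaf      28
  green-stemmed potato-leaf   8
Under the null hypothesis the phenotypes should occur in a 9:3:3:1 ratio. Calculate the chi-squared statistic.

0.389

Under the 9:3:3:1 hypothesis (Σ ratio = 16, N = 153):
  purple-stemmed cut-leaf: 153 × 9/16 = 86.0625
  purple-stemmed potato-leaf: 153 × 3/16 = 28.6875
  green-stemmed cut-leaf: 153 × 3/16 = 28.6875
  green-stemmed potato-leaf: 153 × 1/16 = 9.5625
χ² = Σ (O − E)² / E
  purple-stemmed cut-leaf: (89 − 86.0625)² / 86.0625 = 0.1003
  purple-stemmed potato-leaf: (28 − 28.6875)² / 28.6875 = 0.0165
  green-stemmed cut-leaf: (28 − 28.6875)² / 28.6875 = 0.0165
  green-stemmed potato-leaf: (8 − 9.5625)² / 9.5625 = 0.2553
χ² = 0.1003 + 0.0165 + 0.0165 + 0.2553 = 0.3886 ≈ 0.389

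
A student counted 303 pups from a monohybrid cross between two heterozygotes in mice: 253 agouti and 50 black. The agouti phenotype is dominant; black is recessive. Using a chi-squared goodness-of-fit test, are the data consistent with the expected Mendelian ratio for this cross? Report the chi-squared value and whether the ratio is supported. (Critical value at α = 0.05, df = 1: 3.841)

11.671; not consistent

For a monohybrid cross between heterozygotes with complete dominance, the expected phenotypic ratio is 3:1.
Expected counts for N = 303 under a 3:1 ratio (total parts = 4):
  agouti: 303 × 3/4 = 227.25
  black: 303 × 1/4 = 75.75
χ² = Σ (O − E)² / E
  agouti: (253 − 227.25)² / 227.25 = 2.9178
  black: (50 − 75.75)² / 75.75 = 8.7533
χ² = 2.9178 + 8.7533 = 11.6711 ≈ 11.671
Degrees of freedom = 2 − 1 = 1; critical value at α = 0.05 is 3.841.
Since 11.671 > 3.841, we reject the null hypothesis — the data do not fit the 3:1 ratio.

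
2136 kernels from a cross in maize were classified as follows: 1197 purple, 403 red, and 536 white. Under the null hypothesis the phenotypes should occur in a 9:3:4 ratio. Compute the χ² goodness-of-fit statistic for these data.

0.040

Total ratio parts = 16. Expected numbers out of 2136:
  purple: 2136 × 9/16 = 1201.5
  red: 2136 × 3/16 = 400.5
  white: 2136 × 4/16 = 534
χ² = Σ (O − E)² / E
  purple: (1197 − 1201.5)² / 1201.5 = 0.0169
  red: (403 − 400.5)² / 400.5 = 0.0156
  white: (536 − 534)² / 534 = 0.0075
χ² = 0.0169 + 0.0156 + 0.0075 = 0.040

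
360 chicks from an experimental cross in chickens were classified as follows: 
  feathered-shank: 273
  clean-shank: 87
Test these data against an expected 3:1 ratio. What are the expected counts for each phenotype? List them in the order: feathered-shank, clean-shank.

Total ratio parts = 4. Expected numbers out of 360:
  feathered-shank: 360 × 3/4 = 270
  clean-shank: 360 × 1/4 = 90

270, 90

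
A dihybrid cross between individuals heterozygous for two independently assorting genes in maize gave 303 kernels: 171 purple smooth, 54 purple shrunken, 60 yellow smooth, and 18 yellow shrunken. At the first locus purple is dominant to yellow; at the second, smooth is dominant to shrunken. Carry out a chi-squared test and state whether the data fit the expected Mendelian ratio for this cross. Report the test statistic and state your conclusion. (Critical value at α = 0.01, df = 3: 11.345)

A dihybrid F₂ with independent assortment and complete dominance at both loci gives a 9:3:3:1 phenotypic ratio.
Expected counts for N = 303 under a 9:3:3:1 ratio (total parts = 16):
  purple smooth: 303 × 9/16 = 170.4375
  purple shrunken: 303 × 3/16 = 56.8125
  yellow smooth: 303 × 3/16 = 56.8125
  yellow shrunken: 303 × 1/16 = 18.9375
χ² = Σ (O − E)² / E
  purple smooth: (171 − 170.4375)² / 170.4375 = 0.0019
  purple shrunken: (54 − 56.8125)² / 56.8125 = 0.1392
  yellow smooth: (60 − 56.8125)² / 56.8125 = 0.1788
  yellow shrunken: (18 − 18.9375)² / 18.9375 = 0.0464
χ² = 0.0019 + 0.1392 + 0.1788 + 0.0464 = 0.3663 ≈ 0.366
Degrees of freedom = 4 − 1 = 3; critical value at α = 0.01 is 11.345.
Since 0.366 < 11.345, we fail to reject the null hypothesis — the data are consistent with the 9:3:3:1 ratio.

0.366; consistent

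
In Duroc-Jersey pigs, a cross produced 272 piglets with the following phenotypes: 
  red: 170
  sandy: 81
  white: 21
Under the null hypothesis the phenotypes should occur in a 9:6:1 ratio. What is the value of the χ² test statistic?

Under the 9:6:1 hypothesis (Σ ratio = 16, N = 272):
  red: 272 × 9/16 = 153
  sandy: 272 × 6/16 = 102
  white: 272 × 1/16 = 17
χ² = Σ (O − E)² / E
  red: (170 − 153)² / 153 = 1.8889
  sandy: (81 − 102)² / 102 = 4.3235
  white: (21 − 17)² / 17 = 0.9412
χ² = 1.8889 + 4.3235 + 0.9412 = 7.1536 ≈ 7.154

7.154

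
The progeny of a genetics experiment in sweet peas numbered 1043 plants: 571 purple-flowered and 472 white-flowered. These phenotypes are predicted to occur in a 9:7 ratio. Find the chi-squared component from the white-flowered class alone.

Under the 9:7 hypothesis (Σ ratio = 16, N = 1043):
  purple-flowered: 1043 × 9/16 = 586.6875
  white-flowered: 1043 × 7/16 = 456.3125
Contribution of white-flowered: (472 − 456.3125)² / 456.3125 = 0.5393

0.539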